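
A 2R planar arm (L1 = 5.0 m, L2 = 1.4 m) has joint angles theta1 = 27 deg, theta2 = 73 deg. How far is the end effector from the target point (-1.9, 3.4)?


End effector via forward kinematics:
x = L1*cos(t1) + L2*cos(t1+t2) = 4.2119
y = L1*sin(t1) + L2*sin(t1+t2) = 3.6487
Distance to target:
d = sqrt((-1.9 - 4.2119)^2 + (3.4 - 3.6487)^2)
= sqrt(37.3556 + 0.0618)
= 6.117 m


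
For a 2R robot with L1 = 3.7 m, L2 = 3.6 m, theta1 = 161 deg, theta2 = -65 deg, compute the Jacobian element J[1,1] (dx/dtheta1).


J[1,1] = -L1*sin(t1) - L2*sin(t1+t2)
= -3.7*sin(161) - 3.6*sin(96)
= -4.7849


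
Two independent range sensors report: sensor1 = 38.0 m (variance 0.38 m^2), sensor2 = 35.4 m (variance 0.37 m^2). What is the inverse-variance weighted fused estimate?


w1 = (1/var1) / (1/var1 + 1/var2)
   = 2.6316 / (2.6316 + 2.7027) = 0.4933
w2 = 1 - w1 = 0.5067
fused = w1*s1 + w2*s2 = 18.7467 + 17.936
= 36.6827 m


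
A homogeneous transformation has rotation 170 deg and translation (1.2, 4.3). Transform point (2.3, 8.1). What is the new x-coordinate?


x' = cos(theta)*px - sin(theta)*py + tx
= -0.9848*2.3 - 0.1736*8.1 + 1.2
= -2.4716


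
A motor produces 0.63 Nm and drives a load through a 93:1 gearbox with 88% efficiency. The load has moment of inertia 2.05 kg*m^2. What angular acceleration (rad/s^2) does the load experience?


tau_out = tau_motor * N * eta
= 0.63 * 93 * 0.88 = 51.5592 Nm
alpha = tau_out / I = 51.5592 / 2.05
= 25.1508 rad/s^2


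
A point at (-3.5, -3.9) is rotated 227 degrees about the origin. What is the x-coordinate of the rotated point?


x' = x*cos(theta) - y*sin(theta)
cos(227 deg) = -0.682, sin(227 deg) = -0.7314
x' = -3.5 * -0.682 - -3.9 * -0.7314
= 2.387 - 2.8523
= -0.4653


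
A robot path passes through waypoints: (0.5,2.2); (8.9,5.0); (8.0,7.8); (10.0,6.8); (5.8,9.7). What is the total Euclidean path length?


Segment lengths:
  seg1 = sqrt((8.4)^2 + (2.8)^2) = 8.8544
  seg2 = sqrt((-0.9)^2 + (2.8)^2) = 2.9411
  seg3 = sqrt((2.0)^2 + (-1.0)^2) = 2.2361
  seg4 = sqrt((-4.2)^2 + (2.9)^2) = 5.1039
Total = 19.1355


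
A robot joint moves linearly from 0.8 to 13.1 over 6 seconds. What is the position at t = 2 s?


s = t/T = 2/6 = 0.3333
p(t) = p0 + (pf-p0)*s
= 0.8 + (13.1 - 0.8) * 0.3333
= 4.9


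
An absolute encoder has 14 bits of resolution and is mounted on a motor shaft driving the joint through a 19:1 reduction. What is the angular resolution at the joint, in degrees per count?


counts = 2^14 = 16384
effective counts at joint = 16384 * 19 = 311296
resolution = 360 / 311296
= 0.0012 deg/count


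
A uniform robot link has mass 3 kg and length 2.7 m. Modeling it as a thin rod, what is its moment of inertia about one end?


I = (1/3) * m * L^2
= (1/3) * 3 * 2.7^2
= 0.333333 * 3 * 7.29
= 7.29 kg*m^2


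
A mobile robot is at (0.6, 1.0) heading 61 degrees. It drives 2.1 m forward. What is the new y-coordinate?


y_new = y0 + d*sin(theta)
= 1.0 + 2.1*sin(61)
= 1.0 + 1.8367
= 2.8367


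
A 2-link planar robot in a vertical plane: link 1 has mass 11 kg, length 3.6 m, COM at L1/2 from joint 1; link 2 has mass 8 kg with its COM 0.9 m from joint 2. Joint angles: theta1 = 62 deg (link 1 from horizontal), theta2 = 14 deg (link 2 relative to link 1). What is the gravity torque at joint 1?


Horizontal distance from joint 1 to link-1 COM:
  x_c1 = (L1/2)*cos(t1) = 1.8 * 0.4695 = 0.845 m
Horizontal distance from joint 1 to link-2 COM:
  x_c2 = L1*cos(t1) + Lc2*cos(t1+t2)
       = 3.6*0.4695 + 0.9*0.2419 = 1.9078 m
tau1 = m1*g*x_c1 + m2*g*x_c2
     = 11*9.81*0.845 + 8*9.81*1.9078
     = 91.1892 + 149.7263
     = 240.9155 Nm


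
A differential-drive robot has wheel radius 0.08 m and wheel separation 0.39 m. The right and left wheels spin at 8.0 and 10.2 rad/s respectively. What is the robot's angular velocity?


vR = r*wR = 0.08*8.0 = 0.64 m/s
vL = r*wL = 0.08*10.2 = 0.816 m/s
v = (vR+vL)/2 = 0.728 m/s
omega = (vR-vL)/L = -0.4513 rad/s
angular velocity = -0.4513 rad/s


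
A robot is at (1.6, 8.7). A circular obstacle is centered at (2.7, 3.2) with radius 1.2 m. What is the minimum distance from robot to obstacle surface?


center_dist = sqrt((1.6-2.7)^2 + (8.7-3.2)^2)
= sqrt(1.21 + 30.25)
= 5.6089
min_dist = center_dist - radius = 5.6089 - 1.2 = 4.4089 m


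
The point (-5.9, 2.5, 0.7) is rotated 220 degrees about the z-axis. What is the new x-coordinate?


Rotation about z-axis: x' = x*cos(theta) - y*sin(theta)
= -5.9 * -0.766 - 2.5 * -0.6428
= 6.1266


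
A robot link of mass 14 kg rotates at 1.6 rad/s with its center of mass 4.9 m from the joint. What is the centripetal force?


F = m * omega^2 * r
= 14 * 1.6^2 * 4.9
= 14 * 2.56 * 4.9
= 175.616 N


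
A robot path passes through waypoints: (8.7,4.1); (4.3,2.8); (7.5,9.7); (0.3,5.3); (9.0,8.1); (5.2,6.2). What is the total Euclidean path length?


Segment lengths:
  seg1 = sqrt((-4.4)^2 + (-1.3)^2) = 4.588
  seg2 = sqrt((3.2)^2 + (6.9)^2) = 7.6059
  seg3 = sqrt((-7.2)^2 + (-4.4)^2) = 8.438
  seg4 = sqrt((8.7)^2 + (2.8)^2) = 9.1395
  seg5 = sqrt((-3.8)^2 + (-1.9)^2) = 4.2485
Total = 34.02


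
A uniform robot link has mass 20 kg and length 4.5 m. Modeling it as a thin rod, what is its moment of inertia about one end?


I = (1/3) * m * L^2
= (1/3) * 20 * 4.5^2
= 0.333333 * 20 * 20.25
= 135.0 kg*m^2


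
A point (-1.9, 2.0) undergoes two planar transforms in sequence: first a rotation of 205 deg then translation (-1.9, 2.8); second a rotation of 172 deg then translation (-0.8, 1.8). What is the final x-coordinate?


After transform 1:
x1 = cos(205)*-1.9 - sin(205)*2.0 + -1.9 = 0.6672
y1 = sin(205)*-1.9 + cos(205)*2.0 + 2.8 = 1.7904
After transform 2:
x2 = cos(172)*0.6672 - sin(172)*1.7904 + -0.8
= -1.7099


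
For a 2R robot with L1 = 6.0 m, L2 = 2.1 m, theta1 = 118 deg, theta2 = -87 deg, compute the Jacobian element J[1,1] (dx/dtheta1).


J[1,1] = -L1*sin(t1) - L2*sin(t1+t2)
= -6.0*sin(118) - 2.1*sin(31)
= -6.3793


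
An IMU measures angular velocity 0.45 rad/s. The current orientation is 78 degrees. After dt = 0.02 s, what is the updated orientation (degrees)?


delta_theta = w * dt = 0.45 * 0.02 = 0.009 rad
= 0.5157 deg
theta_new = 78 + 0.5157 = 78.5157 deg


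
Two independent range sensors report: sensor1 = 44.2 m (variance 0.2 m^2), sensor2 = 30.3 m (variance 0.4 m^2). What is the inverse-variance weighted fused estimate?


w1 = (1/var1) / (1/var1 + 1/var2)
   = 5.0 / (5.0 + 2.5) = 0.6667
w2 = 1 - w1 = 0.3333
fused = w1*s1 + w2*s2 = 29.4667 + 10.1
= 39.5667 m


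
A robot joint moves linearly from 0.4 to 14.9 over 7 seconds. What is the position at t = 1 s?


s = t/T = 1/7 = 0.1429
p(t) = p0 + (pf-p0)*s
= 0.4 + (14.9 - 0.4) * 0.1429
= 2.4714


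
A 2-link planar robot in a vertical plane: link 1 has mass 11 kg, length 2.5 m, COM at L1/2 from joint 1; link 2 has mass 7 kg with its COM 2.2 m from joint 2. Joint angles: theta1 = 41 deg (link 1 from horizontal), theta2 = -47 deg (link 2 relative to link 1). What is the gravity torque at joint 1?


Horizontal distance from joint 1 to link-1 COM:
  x_c1 = (L1/2)*cos(t1) = 1.25 * 0.7547 = 0.9434 m
Horizontal distance from joint 1 to link-2 COM:
  x_c2 = L1*cos(t1) + Lc2*cos(t1+t2)
       = 2.5*0.7547 + 2.2*0.9945 = 4.0747 m
tau1 = m1*g*x_c1 + m2*g*x_c2
     = 11*9.81*0.9434 + 7*9.81*4.0747
     = 101.8009 + 279.8112
     = 381.6121 Nm


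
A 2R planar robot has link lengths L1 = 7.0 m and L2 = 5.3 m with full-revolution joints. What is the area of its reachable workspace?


r_max = L1 + L2 = 12.3 m
r_min = |L1 - L2| = 1.7 m
Area = pi*(r_max^2 - r_min^2)
= pi*(151.29 - 2.89)
= pi * 148.4
= 466.2123 m^2


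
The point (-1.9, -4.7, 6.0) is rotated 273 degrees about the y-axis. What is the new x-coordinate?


Rotation about y-axis: x' = x*cos(theta) + z*sin(theta)
= -1.9 * 0.0523 + 6.0 * -0.9986
= -6.0912


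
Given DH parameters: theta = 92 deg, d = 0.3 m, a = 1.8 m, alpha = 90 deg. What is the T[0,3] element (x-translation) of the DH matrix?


T[0,3] = a * cos(theta)
= 1.8 * cos(92 deg)
= 1.8 * -0.0349
= -0.0628


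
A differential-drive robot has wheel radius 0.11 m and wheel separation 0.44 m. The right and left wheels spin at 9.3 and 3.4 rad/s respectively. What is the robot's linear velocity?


vR = r*wR = 0.11*9.3 = 1.023 m/s
vL = r*wL = 0.11*3.4 = 0.374 m/s
v = (vR+vL)/2 = 0.6985 m/s
omega = (vR-vL)/L = 1.475 rad/s
linear velocity = 0.6985 m/s


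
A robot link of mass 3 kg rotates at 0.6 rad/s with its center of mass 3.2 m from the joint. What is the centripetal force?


F = m * omega^2 * r
= 3 * 0.6^2 * 3.2
= 3 * 0.36 * 3.2
= 3.456 N


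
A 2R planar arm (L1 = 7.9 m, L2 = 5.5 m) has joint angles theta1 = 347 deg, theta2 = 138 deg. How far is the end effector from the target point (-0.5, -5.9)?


End effector via forward kinematics:
x = L1*cos(t1) + L2*cos(t1+t2) = 4.5429
y = L1*sin(t1) + L2*sin(t1+t2) = 2.7282
Distance to target:
d = sqrt((-0.5 - 4.5429)^2 + (-5.9 - 2.7282)^2)
= sqrt(25.4304 + 74.4462)
= 9.9938 m


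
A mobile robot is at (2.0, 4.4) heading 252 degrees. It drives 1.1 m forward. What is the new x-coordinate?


x_new = x0 + d*cos(theta)
= 2.0 + 1.1*cos(252)
= 2.0 + -0.3399
= 1.6601


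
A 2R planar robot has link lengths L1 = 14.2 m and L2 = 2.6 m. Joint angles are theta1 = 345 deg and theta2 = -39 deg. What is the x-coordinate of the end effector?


Convert angles to radians: theta1 = 6.0214, theta2 = -0.6807
x = L1*cos(theta1) + L2*cos(theta1+theta2)
x = 13.7161 + 1.5282
x = 15.2444


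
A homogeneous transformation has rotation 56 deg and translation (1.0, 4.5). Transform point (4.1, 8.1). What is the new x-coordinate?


x' = cos(theta)*px - sin(theta)*py + tx
= 0.5592*4.1 - 0.829*8.1 + 1.0
= -3.4225


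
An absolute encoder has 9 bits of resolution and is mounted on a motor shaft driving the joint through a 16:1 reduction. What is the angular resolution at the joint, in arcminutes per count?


counts = 2^9 = 512
effective counts at joint = 512 * 16 = 8192
resolution = 360*60 / 8192
= 2.6367 arcmin/count


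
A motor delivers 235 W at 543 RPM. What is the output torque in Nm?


omega = 543 * 2*pi/60 = 56.8628 rad/s
tau = P / omega = 235 / 56.8628
= 4.1328 Nm


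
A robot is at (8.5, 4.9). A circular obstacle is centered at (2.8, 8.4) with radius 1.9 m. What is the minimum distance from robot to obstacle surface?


center_dist = sqrt((8.5-2.8)^2 + (4.9-8.4)^2)
= sqrt(32.49 + 12.25)
= 6.6888
min_dist = center_dist - radius = 6.6888 - 1.9 = 4.7888 m


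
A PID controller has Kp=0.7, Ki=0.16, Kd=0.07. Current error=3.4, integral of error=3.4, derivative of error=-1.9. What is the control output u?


u = Kp*e + Ki*int(e) + Kd*de/dt
= 0.7*3.4 + 0.16*3.4 + 0.07*(-1.9)
= 2.38 + 0.544 + -0.133
= 2.791


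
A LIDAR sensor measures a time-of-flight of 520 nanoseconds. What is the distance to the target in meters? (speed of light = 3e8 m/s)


tof = 520 ns = 5.2e-07 s
dist = c * tof / 2
= 3e8 * 5.2e-07 / 2
= 78.0 m


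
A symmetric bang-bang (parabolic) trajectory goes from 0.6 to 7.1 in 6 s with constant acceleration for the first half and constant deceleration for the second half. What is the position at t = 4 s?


Symmetric rest-to-rest: each phase covers (pf-p0)/2 in time T/2. 0.5*a*(T/2)^2 = (pf-p0)/2 => a = 4*(pf-p0)/T^2
a = 4*(7.1-0.6)/6^2 = 0.7222
t = 4 is in the deceleration phase (t > T/2).
p = pf - 0.5*a*(T-t)^2 = 7.1 - 0.5*0.7222*2^2
= 5.6556


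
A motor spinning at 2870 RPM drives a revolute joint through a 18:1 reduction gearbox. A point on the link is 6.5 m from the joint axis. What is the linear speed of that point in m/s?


omega_motor = 2870 * 2*pi/60 = 300.5457 rad/s
omega_joint = omega_motor / 18 = 16.697 rad/s
v = omega_joint * r = 16.697 * 6.5
= 108.5304 m/s


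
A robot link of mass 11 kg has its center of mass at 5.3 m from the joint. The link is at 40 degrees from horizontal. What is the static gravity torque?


tau = m*g*L*cos(angle)
= 11 * 9.81 * 5.3 * cos(40 deg)
= 11 * 9.81 * 5.3 * 0.766
= 438.1184 Nm


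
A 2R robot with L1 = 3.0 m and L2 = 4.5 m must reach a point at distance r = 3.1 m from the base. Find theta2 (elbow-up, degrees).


cos(theta2) = (r^2 - L1^2 - L2^2) / (2*L1*L2)
cos(theta2) = (9.61 - 9.0 - 20.25) / 27.0
cos(theta2) = -0.727407
theta2 = 136.6695 degrees


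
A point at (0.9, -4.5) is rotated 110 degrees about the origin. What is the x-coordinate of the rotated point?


x' = x*cos(theta) - y*sin(theta)
cos(110 deg) = -0.342, sin(110 deg) = 0.9397
x' = 0.9 * -0.342 - -4.5 * 0.9397
= -0.3078 - -4.2286
= 3.9208


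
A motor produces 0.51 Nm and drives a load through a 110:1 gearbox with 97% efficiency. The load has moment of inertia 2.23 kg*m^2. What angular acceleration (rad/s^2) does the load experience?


tau_out = tau_motor * N * eta
= 0.51 * 110 * 0.97 = 54.417 Nm
alpha = tau_out / I = 54.417 / 2.23
= 24.4022 rad/s^2


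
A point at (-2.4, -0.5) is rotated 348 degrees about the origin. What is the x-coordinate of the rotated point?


x' = x*cos(theta) - y*sin(theta)
cos(348 deg) = 0.9781, sin(348 deg) = -0.2079
x' = -2.4 * 0.9781 - -0.5 * -0.2079
= -2.3476 - 0.104
= -2.4515


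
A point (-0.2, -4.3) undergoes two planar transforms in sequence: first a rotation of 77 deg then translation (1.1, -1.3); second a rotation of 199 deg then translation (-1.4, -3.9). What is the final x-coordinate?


After transform 1:
x1 = cos(77)*-0.2 - sin(77)*-4.3 + 1.1 = 5.2448
y1 = sin(77)*-0.2 + cos(77)*-4.3 + -1.3 = -2.4622
After transform 2:
x2 = cos(199)*5.2448 - sin(199)*-2.4622 + -1.4
= -7.1607


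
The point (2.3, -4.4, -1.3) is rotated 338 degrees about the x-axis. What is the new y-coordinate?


Rotation about x-axis: y' = y*cos(theta) - z*sin(theta)
= -4.4 * 0.9272 - -1.3 * -0.3746
= -4.5666


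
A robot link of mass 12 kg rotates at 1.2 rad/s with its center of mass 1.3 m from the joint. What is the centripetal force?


F = m * omega^2 * r
= 12 * 1.2^2 * 1.3
= 12 * 1.44 * 1.3
= 22.464 N


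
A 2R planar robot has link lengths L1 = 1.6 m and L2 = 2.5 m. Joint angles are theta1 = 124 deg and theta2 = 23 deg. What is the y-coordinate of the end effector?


Convert angles to radians: theta1 = 2.1642, theta2 = 0.4014
y = L1*sin(theta1) + L2*sin(theta1+theta2)
y = 1.3265 + 1.3616
y = 2.6881


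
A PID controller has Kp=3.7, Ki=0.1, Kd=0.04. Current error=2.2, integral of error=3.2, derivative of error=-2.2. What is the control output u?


u = Kp*e + Ki*int(e) + Kd*de/dt
= 3.7*2.2 + 0.1*3.2 + 0.04*(-2.2)
= 8.14 + 0.32 + -0.088
= 8.372


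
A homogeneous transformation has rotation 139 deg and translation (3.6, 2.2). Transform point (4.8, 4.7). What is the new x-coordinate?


x' = cos(theta)*px - sin(theta)*py + tx
= -0.7547*4.8 - 0.6561*4.7 + 3.6
= -3.1061


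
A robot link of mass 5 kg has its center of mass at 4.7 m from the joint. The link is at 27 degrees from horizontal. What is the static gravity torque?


tau = m*g*L*cos(angle)
= 5 * 9.81 * 4.7 * cos(27 deg)
= 5 * 9.81 * 4.7 * 0.891
= 205.4082 Nm


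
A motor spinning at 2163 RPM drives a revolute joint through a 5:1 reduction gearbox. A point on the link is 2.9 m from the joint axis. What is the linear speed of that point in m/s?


omega_motor = 2163 * 2*pi/60 = 226.5088 rad/s
omega_joint = omega_motor / 5 = 45.3018 rad/s
v = omega_joint * r = 45.3018 * 2.9
= 131.3751 m/s


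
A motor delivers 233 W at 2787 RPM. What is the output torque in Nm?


omega = 2787 * 2*pi/60 = 291.854 rad/s
tau = P / omega = 233 / 291.854
= 0.7983 Nm


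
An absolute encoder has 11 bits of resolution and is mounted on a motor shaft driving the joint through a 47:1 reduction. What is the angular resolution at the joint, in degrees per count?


counts = 2^11 = 2048
effective counts at joint = 2048 * 47 = 96256
resolution = 360 / 96256
= 0.0037 deg/count


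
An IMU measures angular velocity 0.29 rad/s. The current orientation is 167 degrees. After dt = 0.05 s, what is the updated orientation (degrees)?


delta_theta = w * dt = 0.29 * 0.05 = 0.0145 rad
= 0.8308 deg
theta_new = 167 + 0.8308 = 167.8308 deg


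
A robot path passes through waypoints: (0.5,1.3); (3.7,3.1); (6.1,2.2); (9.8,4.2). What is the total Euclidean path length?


Segment lengths:
  seg1 = sqrt((3.2)^2 + (1.8)^2) = 3.6715
  seg2 = sqrt((2.4)^2 + (-0.9)^2) = 2.5632
  seg3 = sqrt((3.7)^2 + (2.0)^2) = 4.2059
Total = 10.4407


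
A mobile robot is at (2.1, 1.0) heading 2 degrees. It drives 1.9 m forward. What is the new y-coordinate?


y_new = y0 + d*sin(theta)
= 1.0 + 1.9*sin(2)
= 1.0 + 0.0663
= 1.0663


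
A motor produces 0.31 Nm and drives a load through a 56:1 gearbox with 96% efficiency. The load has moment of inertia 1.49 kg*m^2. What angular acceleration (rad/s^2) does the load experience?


tau_out = tau_motor * N * eta
= 0.31 * 56 * 0.96 = 16.6656 Nm
alpha = tau_out / I = 16.6656 / 1.49
= 11.185 rad/s^2


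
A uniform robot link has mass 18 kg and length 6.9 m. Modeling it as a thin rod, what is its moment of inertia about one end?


I = (1/3) * m * L^2
= (1/3) * 18 * 6.9^2
= 0.333333 * 18 * 47.61
= 285.66 kg*m^2


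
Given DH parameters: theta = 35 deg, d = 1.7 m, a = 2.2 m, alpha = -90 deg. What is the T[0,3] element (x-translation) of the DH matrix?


T[0,3] = a * cos(theta)
= 2.2 * cos(35 deg)
= 2.2 * 0.8192
= 1.8021


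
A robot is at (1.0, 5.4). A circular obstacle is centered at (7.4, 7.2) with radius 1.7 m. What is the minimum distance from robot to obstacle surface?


center_dist = sqrt((1.0-7.4)^2 + (5.4-7.2)^2)
= sqrt(40.96 + 3.24)
= 6.6483
min_dist = center_dist - radius = 6.6483 - 1.7 = 4.9483 m


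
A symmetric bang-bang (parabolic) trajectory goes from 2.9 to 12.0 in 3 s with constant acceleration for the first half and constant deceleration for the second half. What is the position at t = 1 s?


Symmetric rest-to-rest: each phase covers (pf-p0)/2 in time T/2. 0.5*a*(T/2)^2 = (pf-p0)/2 => a = 4*(pf-p0)/T^2
a = 4*(12.0-2.9)/3^2 = 4.0444
t = 1 is in the acceleration phase (t <= T/2).
p = p0 + 0.5*a*t^2 = 2.9 + 0.5*4.0444*1^2
= 4.9222


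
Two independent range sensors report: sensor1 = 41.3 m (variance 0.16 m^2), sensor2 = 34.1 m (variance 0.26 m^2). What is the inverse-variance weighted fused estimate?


w1 = (1/var1) / (1/var1 + 1/var2)
   = 6.25 / (6.25 + 3.8462) = 0.619
w2 = 1 - w1 = 0.381
fused = w1*s1 + w2*s2 = 25.5667 + 12.9905
= 38.5571 m


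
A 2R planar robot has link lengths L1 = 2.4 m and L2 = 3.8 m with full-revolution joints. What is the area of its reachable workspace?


r_max = L1 + L2 = 6.2 m
r_min = |L1 - L2| = 1.4 m
Area = pi*(r_max^2 - r_min^2)
= pi*(38.44 - 1.96)
= pi * 36.48
= 114.6053 m^2


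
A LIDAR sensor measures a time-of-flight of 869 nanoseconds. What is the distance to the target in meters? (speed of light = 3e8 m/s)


tof = 869 ns = 8.69e-07 s
dist = c * tof / 2
= 3e8 * 8.69e-07 / 2
= 130.35 m


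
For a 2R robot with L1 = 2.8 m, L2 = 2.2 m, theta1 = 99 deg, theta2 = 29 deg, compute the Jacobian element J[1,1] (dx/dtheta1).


J[1,1] = -L1*sin(t1) - L2*sin(t1+t2)
= -2.8*sin(99) - 2.2*sin(128)
= -4.4992


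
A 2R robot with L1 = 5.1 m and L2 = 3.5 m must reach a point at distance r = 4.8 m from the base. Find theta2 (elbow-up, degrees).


cos(theta2) = (r^2 - L1^2 - L2^2) / (2*L1*L2)
cos(theta2) = (23.04 - 26.01 - 12.25) / 35.7
cos(theta2) = -0.426331
theta2 = 115.2349 degrees


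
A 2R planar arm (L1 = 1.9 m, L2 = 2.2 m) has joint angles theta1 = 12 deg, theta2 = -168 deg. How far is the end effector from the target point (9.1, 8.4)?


End effector via forward kinematics:
x = L1*cos(t1) + L2*cos(t1+t2) = -0.1513
y = L1*sin(t1) + L2*sin(t1+t2) = -0.4998
Distance to target:
d = sqrt((9.1 - -0.1513)^2 + (8.4 - -0.4998)^2)
= sqrt(85.5869 + 79.2062)
= 12.8372 m


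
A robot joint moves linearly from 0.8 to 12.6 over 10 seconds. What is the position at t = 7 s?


s = t/T = 7/10 = 0.7
p(t) = p0 + (pf-p0)*s
= 0.8 + (12.6 - 0.8) * 0.7
= 9.06


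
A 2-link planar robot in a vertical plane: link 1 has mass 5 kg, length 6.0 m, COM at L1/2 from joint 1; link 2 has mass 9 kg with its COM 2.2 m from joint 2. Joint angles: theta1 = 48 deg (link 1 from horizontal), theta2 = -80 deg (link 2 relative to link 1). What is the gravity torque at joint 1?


Horizontal distance from joint 1 to link-1 COM:
  x_c1 = (L1/2)*cos(t1) = 3.0 * 0.6691 = 2.0074 m
Horizontal distance from joint 1 to link-2 COM:
  x_c2 = L1*cos(t1) + Lc2*cos(t1+t2)
       = 6.0*0.6691 + 2.2*0.848 = 5.8805 m
tau1 = m1*g*x_c1 + m2*g*x_c2
     = 5*9.81*2.0074 + 9*9.81*5.8805
     = 98.4626 + 519.1884
     = 617.651 Nm


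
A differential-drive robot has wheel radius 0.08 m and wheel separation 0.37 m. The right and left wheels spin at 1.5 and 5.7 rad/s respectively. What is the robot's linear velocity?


vR = r*wR = 0.08*1.5 = 0.12 m/s
vL = r*wL = 0.08*5.7 = 0.456 m/s
v = (vR+vL)/2 = 0.288 m/s
omega = (vR-vL)/L = -0.9081 rad/s
linear velocity = 0.288 m/s


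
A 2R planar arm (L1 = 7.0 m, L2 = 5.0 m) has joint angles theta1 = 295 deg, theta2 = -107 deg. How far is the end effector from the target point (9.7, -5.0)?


End effector via forward kinematics:
x = L1*cos(t1) + L2*cos(t1+t2) = -1.993
y = L1*sin(t1) + L2*sin(t1+t2) = -7.04
Distance to target:
d = sqrt((9.7 - -1.993)^2 + (-5.0 - -7.04)^2)
= sqrt(136.7265 + 4.1617)
= 11.8696 m


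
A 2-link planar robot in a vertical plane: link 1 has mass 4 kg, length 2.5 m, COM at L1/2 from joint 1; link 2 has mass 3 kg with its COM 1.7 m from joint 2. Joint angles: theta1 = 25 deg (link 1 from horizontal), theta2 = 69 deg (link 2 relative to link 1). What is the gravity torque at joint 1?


Horizontal distance from joint 1 to link-1 COM:
  x_c1 = (L1/2)*cos(t1) = 1.25 * 0.9063 = 1.1329 m
Horizontal distance from joint 1 to link-2 COM:
  x_c2 = L1*cos(t1) + Lc2*cos(t1+t2)
       = 2.5*0.9063 + 1.7*-0.0698 = 2.1472 m
tau1 = m1*g*x_c1 + m2*g*x_c2
     = 4*9.81*1.1329 + 3*9.81*2.1472
     = 44.4544 + 63.1916
     = 107.646 Nm


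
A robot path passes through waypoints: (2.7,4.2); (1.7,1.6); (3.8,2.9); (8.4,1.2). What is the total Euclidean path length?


Segment lengths:
  seg1 = sqrt((-1.0)^2 + (-2.6)^2) = 2.7857
  seg2 = sqrt((2.1)^2 + (1.3)^2) = 2.4698
  seg3 = sqrt((4.6)^2 + (-1.7)^2) = 4.9041
Total = 10.1596


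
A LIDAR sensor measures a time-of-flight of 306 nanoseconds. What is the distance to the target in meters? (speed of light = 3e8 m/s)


tof = 306 ns = 3.06e-07 s
dist = c * tof / 2
= 3e8 * 3.06e-07 / 2
= 45.9 m


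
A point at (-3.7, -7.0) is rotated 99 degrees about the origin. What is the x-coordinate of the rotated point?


x' = x*cos(theta) - y*sin(theta)
cos(99 deg) = -0.1564, sin(99 deg) = 0.9877
x' = -3.7 * -0.1564 - -7.0 * 0.9877
= 0.5788 - -6.9138
= 7.4926


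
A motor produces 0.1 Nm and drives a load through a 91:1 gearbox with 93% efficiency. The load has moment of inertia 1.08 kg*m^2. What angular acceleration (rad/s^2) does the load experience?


tau_out = tau_motor * N * eta
= 0.1 * 91 * 0.93 = 8.463 Nm
alpha = tau_out / I = 8.463 / 1.08
= 7.8361 rad/s^2


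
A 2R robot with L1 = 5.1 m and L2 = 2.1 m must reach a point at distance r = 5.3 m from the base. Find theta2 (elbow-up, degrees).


cos(theta2) = (r^2 - L1^2 - L2^2) / (2*L1*L2)
cos(theta2) = (28.09 - 26.01 - 4.41) / 21.42
cos(theta2) = -0.108777
theta2 = 96.2448 degrees


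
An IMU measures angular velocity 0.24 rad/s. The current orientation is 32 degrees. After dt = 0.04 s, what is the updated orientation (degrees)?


delta_theta = w * dt = 0.24 * 0.04 = 0.0096 rad
= 0.55 deg
theta_new = 32 + 0.55 = 32.55 deg


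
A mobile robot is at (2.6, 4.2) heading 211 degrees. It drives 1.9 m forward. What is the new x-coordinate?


x_new = x0 + d*cos(theta)
= 2.6 + 1.9*cos(211)
= 2.6 + -1.6286
= 0.9714


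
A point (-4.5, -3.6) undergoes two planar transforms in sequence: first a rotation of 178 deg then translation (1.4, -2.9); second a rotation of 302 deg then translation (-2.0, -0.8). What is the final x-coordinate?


After transform 1:
x1 = cos(178)*-4.5 - sin(178)*-3.6 + 1.4 = 6.0229
y1 = sin(178)*-4.5 + cos(178)*-3.6 + -2.9 = 0.5408
After transform 2:
x2 = cos(302)*6.0229 - sin(302)*0.5408 + -2.0
= 1.6502


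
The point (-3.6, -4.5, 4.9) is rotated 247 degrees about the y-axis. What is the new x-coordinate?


Rotation about y-axis: x' = x*cos(theta) + z*sin(theta)
= -3.6 * -0.3907 + 4.9 * -0.9205
= -3.1038


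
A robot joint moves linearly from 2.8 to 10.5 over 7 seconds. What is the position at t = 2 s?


s = t/T = 2/7 = 0.2857
p(t) = p0 + (pf-p0)*s
= 2.8 + (10.5 - 2.8) * 0.2857
= 5.0


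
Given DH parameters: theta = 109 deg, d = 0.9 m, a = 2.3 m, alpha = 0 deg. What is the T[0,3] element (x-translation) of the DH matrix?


T[0,3] = a * cos(theta)
= 2.3 * cos(109 deg)
= 2.3 * -0.3256
= -0.7488


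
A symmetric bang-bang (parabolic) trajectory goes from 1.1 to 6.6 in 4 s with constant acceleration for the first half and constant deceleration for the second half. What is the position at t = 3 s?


Symmetric rest-to-rest: each phase covers (pf-p0)/2 in time T/2. 0.5*a*(T/2)^2 = (pf-p0)/2 => a = 4*(pf-p0)/T^2
a = 4*(6.6-1.1)/4^2 = 1.375
t = 3 is in the deceleration phase (t > T/2).
p = pf - 0.5*a*(T-t)^2 = 6.6 - 0.5*1.375*1^2
= 5.9125


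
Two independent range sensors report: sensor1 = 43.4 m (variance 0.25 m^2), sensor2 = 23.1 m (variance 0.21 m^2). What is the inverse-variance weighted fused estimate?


w1 = (1/var1) / (1/var1 + 1/var2)
   = 4.0 / (4.0 + 4.7619) = 0.4565
w2 = 1 - w1 = 0.5435
fused = w1*s1 + w2*s2 = 19.813 + 12.5543
= 32.3674 m


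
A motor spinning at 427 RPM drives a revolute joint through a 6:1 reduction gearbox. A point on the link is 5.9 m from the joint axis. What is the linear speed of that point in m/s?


omega_motor = 427 * 2*pi/60 = 44.7153 rad/s
omega_joint = omega_motor / 6 = 7.4526 rad/s
v = omega_joint * r = 7.4526 * 5.9
= 43.9701 m/s


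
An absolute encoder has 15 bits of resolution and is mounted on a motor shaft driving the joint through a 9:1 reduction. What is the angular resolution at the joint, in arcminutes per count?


counts = 2^15 = 32768
effective counts at joint = 32768 * 9 = 294912
resolution = 360*60 / 294912
= 0.0732 arcmin/count


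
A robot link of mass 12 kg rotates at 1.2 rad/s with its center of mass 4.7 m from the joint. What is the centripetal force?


F = m * omega^2 * r
= 12 * 1.2^2 * 4.7
= 12 * 1.44 * 4.7
= 81.216 N


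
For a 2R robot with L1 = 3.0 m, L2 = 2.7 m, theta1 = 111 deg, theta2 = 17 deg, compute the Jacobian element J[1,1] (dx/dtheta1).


J[1,1] = -L1*sin(t1) - L2*sin(t1+t2)
= -3.0*sin(111) - 2.7*sin(128)
= -4.9284


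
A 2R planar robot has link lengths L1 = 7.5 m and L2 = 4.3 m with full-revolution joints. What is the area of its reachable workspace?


r_max = L1 + L2 = 11.8 m
r_min = |L1 - L2| = 3.2 m
Area = pi*(r_max^2 - r_min^2)
= pi*(139.24 - 10.24)
= pi * 129.0
= 405.2655 m^2


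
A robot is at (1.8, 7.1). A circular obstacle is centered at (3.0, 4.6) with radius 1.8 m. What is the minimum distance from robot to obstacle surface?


center_dist = sqrt((1.8-3.0)^2 + (7.1-4.6)^2)
= sqrt(1.44 + 6.25)
= 2.7731
min_dist = center_dist - radius = 2.7731 - 1.8 = 0.9731 m


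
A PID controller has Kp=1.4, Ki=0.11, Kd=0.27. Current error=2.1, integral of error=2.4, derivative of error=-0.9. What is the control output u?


u = Kp*e + Ki*int(e) + Kd*de/dt
= 1.4*2.1 + 0.11*2.4 + 0.27*(-0.9)
= 2.94 + 0.264 + -0.243
= 2.961


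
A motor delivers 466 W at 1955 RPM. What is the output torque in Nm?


omega = 1955 * 2*pi/60 = 204.7271 rad/s
tau = P / omega = 466 / 204.7271
= 2.2762 Nm


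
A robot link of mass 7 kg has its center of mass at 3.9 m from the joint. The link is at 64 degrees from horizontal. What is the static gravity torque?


tau = m*g*L*cos(angle)
= 7 * 9.81 * 3.9 * cos(64 deg)
= 7 * 9.81 * 3.9 * 0.4384
= 117.4015 Nm


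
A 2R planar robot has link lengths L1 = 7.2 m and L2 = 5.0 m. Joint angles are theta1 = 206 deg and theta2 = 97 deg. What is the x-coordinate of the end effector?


Convert angles to radians: theta1 = 3.5954, theta2 = 1.693
x = L1*cos(theta1) + L2*cos(theta1+theta2)
x = -6.4713 + 2.7232
x = -3.7481


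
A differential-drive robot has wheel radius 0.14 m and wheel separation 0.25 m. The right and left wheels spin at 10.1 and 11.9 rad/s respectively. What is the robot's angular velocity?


vR = r*wR = 0.14*10.1 = 1.414 m/s
vL = r*wL = 0.14*11.9 = 1.666 m/s
v = (vR+vL)/2 = 1.54 m/s
omega = (vR-vL)/L = -1.008 rad/s
angular velocity = -1.008 rad/s


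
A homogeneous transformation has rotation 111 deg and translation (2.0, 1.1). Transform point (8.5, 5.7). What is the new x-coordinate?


x' = cos(theta)*px - sin(theta)*py + tx
= -0.3584*8.5 - 0.9336*5.7 + 2.0
= -6.3675


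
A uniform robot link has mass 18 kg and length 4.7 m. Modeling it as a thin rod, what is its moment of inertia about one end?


I = (1/3) * m * L^2
= (1/3) * 18 * 4.7^2
= 0.333333 * 18 * 22.09
= 132.54 kg*m^2


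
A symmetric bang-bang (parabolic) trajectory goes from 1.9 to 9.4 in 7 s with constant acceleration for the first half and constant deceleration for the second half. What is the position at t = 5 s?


Symmetric rest-to-rest: each phase covers (pf-p0)/2 in time T/2. 0.5*a*(T/2)^2 = (pf-p0)/2 => a = 4*(pf-p0)/T^2
a = 4*(9.4-1.9)/7^2 = 0.6122
t = 5 is in the deceleration phase (t > T/2).
p = pf - 0.5*a*(T-t)^2 = 9.4 - 0.5*0.6122*2^2
= 8.1755


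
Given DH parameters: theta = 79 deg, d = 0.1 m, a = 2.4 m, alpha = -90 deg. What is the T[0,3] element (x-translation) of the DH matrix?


T[0,3] = a * cos(theta)
= 2.4 * cos(79 deg)
= 2.4 * 0.1908
= 0.4579


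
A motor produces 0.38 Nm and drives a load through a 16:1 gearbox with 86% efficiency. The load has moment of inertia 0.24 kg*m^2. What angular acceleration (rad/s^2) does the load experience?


tau_out = tau_motor * N * eta
= 0.38 * 16 * 0.86 = 5.2288 Nm
alpha = tau_out / I = 5.2288 / 0.24
= 21.7867 rad/s^2


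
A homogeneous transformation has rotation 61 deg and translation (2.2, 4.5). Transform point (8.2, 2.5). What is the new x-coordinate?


x' = cos(theta)*px - sin(theta)*py + tx
= 0.4848*8.2 - 0.8746*2.5 + 2.2
= 3.9889


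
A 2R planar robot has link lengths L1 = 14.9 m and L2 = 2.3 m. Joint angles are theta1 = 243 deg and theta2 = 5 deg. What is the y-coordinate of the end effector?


Convert angles to radians: theta1 = 4.2412, theta2 = 0.0873
y = L1*sin(theta1) + L2*sin(theta1+theta2)
y = -13.276 + -2.1325
y = -15.4085


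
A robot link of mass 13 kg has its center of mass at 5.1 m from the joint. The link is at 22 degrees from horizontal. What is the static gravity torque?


tau = m*g*L*cos(angle)
= 13 * 9.81 * 5.1 * cos(22 deg)
= 13 * 9.81 * 5.1 * 0.9272
= 603.0432 Nm


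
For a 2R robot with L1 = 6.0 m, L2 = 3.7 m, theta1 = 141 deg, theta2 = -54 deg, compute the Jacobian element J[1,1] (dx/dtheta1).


J[1,1] = -L1*sin(t1) - L2*sin(t1+t2)
= -6.0*sin(141) - 3.7*sin(87)
= -7.4709


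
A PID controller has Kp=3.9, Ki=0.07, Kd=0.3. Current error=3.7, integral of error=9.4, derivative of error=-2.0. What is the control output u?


u = Kp*e + Ki*int(e) + Kd*de/dt
= 3.9*3.7 + 0.07*9.4 + 0.3*(-2.0)
= 14.43 + 0.658 + -0.6
= 14.488


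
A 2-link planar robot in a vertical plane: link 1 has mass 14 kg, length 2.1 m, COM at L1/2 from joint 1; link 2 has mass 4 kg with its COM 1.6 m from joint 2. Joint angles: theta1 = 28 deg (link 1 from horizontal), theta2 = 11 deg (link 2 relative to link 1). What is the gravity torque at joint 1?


Horizontal distance from joint 1 to link-1 COM:
  x_c1 = (L1/2)*cos(t1) = 1.05 * 0.8829 = 0.9271 m
Horizontal distance from joint 1 to link-2 COM:
  x_c2 = L1*cos(t1) + Lc2*cos(t1+t2)
       = 2.1*0.8829 + 1.6*0.7771 = 3.0976 m
tau1 = m1*g*x_c1 + m2*g*x_c2
     = 14*9.81*0.9271 + 4*9.81*3.0976
     = 127.3272 + 121.5507
     = 248.878 Nm


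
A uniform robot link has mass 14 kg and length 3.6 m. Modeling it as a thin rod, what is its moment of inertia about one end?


I = (1/3) * m * L^2
= (1/3) * 14 * 3.6^2
= 0.333333 * 14 * 12.96
= 60.48 kg*m^2


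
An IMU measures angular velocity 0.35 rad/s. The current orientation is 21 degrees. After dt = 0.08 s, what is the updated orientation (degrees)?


delta_theta = w * dt = 0.35 * 0.08 = 0.028 rad
= 1.6043 deg
theta_new = 21 + 1.6043 = 22.6043 deg


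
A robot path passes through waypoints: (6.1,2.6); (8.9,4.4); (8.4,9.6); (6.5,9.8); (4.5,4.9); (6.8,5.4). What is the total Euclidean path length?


Segment lengths:
  seg1 = sqrt((2.8)^2 + (1.8)^2) = 3.3287
  seg2 = sqrt((-0.5)^2 + (5.2)^2) = 5.224
  seg3 = sqrt((-1.9)^2 + (0.2)^2) = 1.9105
  seg4 = sqrt((-2.0)^2 + (-4.9)^2) = 5.2924
  seg5 = sqrt((2.3)^2 + (0.5)^2) = 2.3537
Total = 18.1093


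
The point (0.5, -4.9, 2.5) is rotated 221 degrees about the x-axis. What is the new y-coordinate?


Rotation about x-axis: y' = y*cos(theta) - z*sin(theta)
= -4.9 * -0.7547 - 2.5 * -0.6561
= 5.3382


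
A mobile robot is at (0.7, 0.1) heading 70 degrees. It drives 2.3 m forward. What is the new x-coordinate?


x_new = x0 + d*cos(theta)
= 0.7 + 2.3*cos(70)
= 0.7 + 0.7866
= 1.4866


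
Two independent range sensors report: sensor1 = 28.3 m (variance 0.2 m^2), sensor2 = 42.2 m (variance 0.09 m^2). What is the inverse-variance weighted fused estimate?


w1 = (1/var1) / (1/var1 + 1/var2)
   = 5.0 / (5.0 + 11.1111) = 0.3103
w2 = 1 - w1 = 0.6897
fused = w1*s1 + w2*s2 = 8.7828 + 29.1034
= 37.8862 m


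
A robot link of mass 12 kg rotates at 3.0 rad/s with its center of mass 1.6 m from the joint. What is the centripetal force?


F = m * omega^2 * r
= 12 * 3.0^2 * 1.6
= 12 * 9.0 * 1.6
= 172.8 N


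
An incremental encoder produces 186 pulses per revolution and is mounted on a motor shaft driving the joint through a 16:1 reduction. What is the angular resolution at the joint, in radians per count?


counts per rev = 186
effective counts at joint = 186 * 16 = 2976
resolution = 2*pi / 2976
= 0.0021 rad/count


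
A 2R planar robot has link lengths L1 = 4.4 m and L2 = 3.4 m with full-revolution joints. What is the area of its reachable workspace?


r_max = L1 + L2 = 7.8 m
r_min = |L1 - L2| = 1.0 m
Area = pi*(r_max^2 - r_min^2)
= pi*(60.84 - 1.0)
= pi * 59.84
= 187.9929 m^2


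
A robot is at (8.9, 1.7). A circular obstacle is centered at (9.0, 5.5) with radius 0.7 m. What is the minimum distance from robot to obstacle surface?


center_dist = sqrt((8.9-9.0)^2 + (1.7-5.5)^2)
= sqrt(0.01 + 14.44)
= 3.8013
min_dist = center_dist - radius = 3.8013 - 0.7 = 3.1013 m


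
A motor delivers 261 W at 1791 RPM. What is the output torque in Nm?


omega = 1791 * 2*pi/60 = 187.5531 rad/s
tau = P / omega = 261 / 187.5531
= 1.3916 Nm


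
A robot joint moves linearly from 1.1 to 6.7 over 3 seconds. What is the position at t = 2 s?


s = t/T = 2/3 = 0.6667
p(t) = p0 + (pf-p0)*s
= 1.1 + (6.7 - 1.1) * 0.6667
= 4.8333


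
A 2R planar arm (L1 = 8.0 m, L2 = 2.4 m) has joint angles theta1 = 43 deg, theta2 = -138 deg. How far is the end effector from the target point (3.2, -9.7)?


End effector via forward kinematics:
x = L1*cos(t1) + L2*cos(t1+t2) = 5.6417
y = L1*sin(t1) + L2*sin(t1+t2) = 3.0651
Distance to target:
d = sqrt((3.2 - 5.6417)^2 + (-9.7 - 3.0651)^2)
= sqrt(5.9617 + 162.9483)
= 12.9965 m


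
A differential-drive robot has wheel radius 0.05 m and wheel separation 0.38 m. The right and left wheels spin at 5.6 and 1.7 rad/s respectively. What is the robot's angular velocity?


vR = r*wR = 0.05*5.6 = 0.28 m/s
vL = r*wL = 0.05*1.7 = 0.085 m/s
v = (vR+vL)/2 = 0.1825 m/s
omega = (vR-vL)/L = 0.5132 rad/s
angular velocity = 0.5132 rad/s


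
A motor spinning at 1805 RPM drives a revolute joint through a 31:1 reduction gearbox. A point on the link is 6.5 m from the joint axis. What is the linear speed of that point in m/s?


omega_motor = 1805 * 2*pi/60 = 189.0192 rad/s
omega_joint = omega_motor / 31 = 6.0974 rad/s
v = omega_joint * r = 6.0974 * 6.5
= 39.633 m/s


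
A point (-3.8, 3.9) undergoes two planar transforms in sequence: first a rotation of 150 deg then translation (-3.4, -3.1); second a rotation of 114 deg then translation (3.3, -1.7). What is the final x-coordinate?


After transform 1:
x1 = cos(150)*-3.8 - sin(150)*3.9 + -3.4 = -2.0591
y1 = sin(150)*-3.8 + cos(150)*3.9 + -3.1 = -8.3775
After transform 2:
x2 = cos(114)*-2.0591 - sin(114)*-8.3775 + 3.3
= 11.7907


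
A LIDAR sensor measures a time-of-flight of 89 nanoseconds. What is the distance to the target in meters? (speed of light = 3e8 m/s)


tof = 89 ns = 8.9e-08 s
dist = c * tof / 2
= 3e8 * 8.9e-08 / 2
= 13.35 m


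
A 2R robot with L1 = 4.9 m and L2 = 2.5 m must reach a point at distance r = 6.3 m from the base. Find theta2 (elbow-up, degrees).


cos(theta2) = (r^2 - L1^2 - L2^2) / (2*L1*L2)
cos(theta2) = (39.69 - 24.01 - 6.25) / 24.5
cos(theta2) = 0.384898
theta2 = 67.3626 degrees


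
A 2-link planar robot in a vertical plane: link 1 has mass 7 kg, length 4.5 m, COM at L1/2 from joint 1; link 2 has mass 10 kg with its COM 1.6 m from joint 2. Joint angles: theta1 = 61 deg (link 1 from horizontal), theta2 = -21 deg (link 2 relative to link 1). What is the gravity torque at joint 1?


Horizontal distance from joint 1 to link-1 COM:
  x_c1 = (L1/2)*cos(t1) = 2.25 * 0.4848 = 1.0908 m
Horizontal distance from joint 1 to link-2 COM:
  x_c2 = L1*cos(t1) + Lc2*cos(t1+t2)
       = 4.5*0.4848 + 1.6*0.766 = 3.4073 m
tau1 = m1*g*x_c1 + m2*g*x_c2
     = 7*9.81*1.0908 + 10*9.81*3.4073
     = 74.9067 + 334.2575
     = 409.1643 Nm


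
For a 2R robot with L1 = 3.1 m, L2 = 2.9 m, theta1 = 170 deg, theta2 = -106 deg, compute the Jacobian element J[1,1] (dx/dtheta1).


J[1,1] = -L1*sin(t1) - L2*sin(t1+t2)
= -3.1*sin(170) - 2.9*sin(64)
= -3.1448


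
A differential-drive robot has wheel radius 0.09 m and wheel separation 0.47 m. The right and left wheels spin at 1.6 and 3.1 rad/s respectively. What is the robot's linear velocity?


vR = r*wR = 0.09*1.6 = 0.144 m/s
vL = r*wL = 0.09*3.1 = 0.279 m/s
v = (vR+vL)/2 = 0.2115 m/s
omega = (vR-vL)/L = -0.2872 rad/s
linear velocity = 0.2115 m/s


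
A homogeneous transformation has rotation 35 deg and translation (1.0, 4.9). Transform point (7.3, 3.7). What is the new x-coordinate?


x' = cos(theta)*px - sin(theta)*py + tx
= 0.8192*7.3 - 0.5736*3.7 + 1.0
= 4.8576


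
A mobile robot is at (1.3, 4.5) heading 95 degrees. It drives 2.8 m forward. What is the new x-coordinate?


x_new = x0 + d*cos(theta)
= 1.3 + 2.8*cos(95)
= 1.3 + -0.244
= 1.056


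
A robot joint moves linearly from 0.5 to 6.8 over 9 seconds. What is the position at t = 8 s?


s = t/T = 8/9 = 0.8889
p(t) = p0 + (pf-p0)*s
= 0.5 + (6.8 - 0.5) * 0.8889
= 6.1


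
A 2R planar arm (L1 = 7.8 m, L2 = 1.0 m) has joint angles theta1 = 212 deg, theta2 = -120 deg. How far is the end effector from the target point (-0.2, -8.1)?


End effector via forward kinematics:
x = L1*cos(t1) + L2*cos(t1+t2) = -6.6497
y = L1*sin(t1) + L2*sin(t1+t2) = -3.134
Distance to target:
d = sqrt((-0.2 - -6.6497)^2 + (-8.1 - -3.134)^2)
= sqrt(41.5983 + 24.6614)
= 8.14 m


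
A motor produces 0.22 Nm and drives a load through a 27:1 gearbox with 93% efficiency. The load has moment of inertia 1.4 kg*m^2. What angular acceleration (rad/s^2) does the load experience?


tau_out = tau_motor * N * eta
= 0.22 * 27 * 0.93 = 5.5242 Nm
alpha = tau_out / I = 5.5242 / 1.4
= 3.9459 rad/s^2


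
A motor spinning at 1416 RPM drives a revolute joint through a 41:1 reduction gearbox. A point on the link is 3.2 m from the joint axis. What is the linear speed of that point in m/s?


omega_motor = 1416 * 2*pi/60 = 148.2832 rad/s
omega_joint = omega_motor / 41 = 3.6167 rad/s
v = omega_joint * r = 3.6167 * 3.2
= 11.5733 m/s
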